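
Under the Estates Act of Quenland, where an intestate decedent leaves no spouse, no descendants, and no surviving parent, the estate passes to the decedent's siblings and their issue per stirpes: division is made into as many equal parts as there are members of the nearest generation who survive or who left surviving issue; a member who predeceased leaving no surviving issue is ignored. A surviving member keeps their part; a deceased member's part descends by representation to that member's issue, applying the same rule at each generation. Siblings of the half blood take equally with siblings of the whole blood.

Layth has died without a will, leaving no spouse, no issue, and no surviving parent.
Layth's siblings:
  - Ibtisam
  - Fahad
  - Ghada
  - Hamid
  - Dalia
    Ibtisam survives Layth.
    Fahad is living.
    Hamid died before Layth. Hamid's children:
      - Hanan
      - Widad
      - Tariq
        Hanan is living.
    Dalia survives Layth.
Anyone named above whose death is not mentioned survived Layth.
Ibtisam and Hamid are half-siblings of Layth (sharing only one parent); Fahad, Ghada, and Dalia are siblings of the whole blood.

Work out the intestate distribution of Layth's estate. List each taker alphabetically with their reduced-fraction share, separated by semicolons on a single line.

Dalia 1/5; Fahad 1/5; Ghada 1/5; Hanan 1/15; Ibtisam 1/5; Tariq 1/15; Widad 1/15

No spouse, descendants, or parent survives, so the estate passes to Layth's siblings per stirpes.
Half-blood and whole-blood siblings take equally under the stated rule.
The estate is divided into 5 equal shares of 1/5 among Ibtisam, Fahad, Ghada, Hamid, Dalia.
Ibtisam is living and takes 1/5.
Fahad is living and takes 1/5.
Ghada is living and takes 1/5.
Hamid predeceased; the 1/5 allotted to Hamid's branch passes to Hamid's issue by representation.
The 1/5 is divided into 3 equal shares of 1/15 among Hanan, Widad, Tariq.
Hanan is living and takes 1/15.
Widad is living and takes 1/15.
Tariq is living and takes 1/15.
Dalia is living and takes 1/5.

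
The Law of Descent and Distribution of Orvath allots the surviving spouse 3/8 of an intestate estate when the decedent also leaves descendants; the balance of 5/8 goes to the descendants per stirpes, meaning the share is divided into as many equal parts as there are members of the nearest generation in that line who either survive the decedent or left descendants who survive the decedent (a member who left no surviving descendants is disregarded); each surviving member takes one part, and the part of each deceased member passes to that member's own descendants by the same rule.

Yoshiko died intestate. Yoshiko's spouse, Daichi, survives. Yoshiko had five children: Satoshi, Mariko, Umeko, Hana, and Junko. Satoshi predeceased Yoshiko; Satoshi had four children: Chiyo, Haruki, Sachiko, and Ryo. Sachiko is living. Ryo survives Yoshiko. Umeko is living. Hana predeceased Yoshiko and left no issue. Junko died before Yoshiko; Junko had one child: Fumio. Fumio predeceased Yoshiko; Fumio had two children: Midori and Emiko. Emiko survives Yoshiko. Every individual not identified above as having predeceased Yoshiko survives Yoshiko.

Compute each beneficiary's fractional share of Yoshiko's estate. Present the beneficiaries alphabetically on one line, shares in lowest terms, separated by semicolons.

Chiyo 5/128; Daichi 3/8; Emiko 5/64; Haruki 5/128; Mariko 5/32; Midori 5/64; Ryo 5/128; Sachiko 5/128; Umeko 5/32

Daichi, as surviving spouse, takes 3/8.
The remaining 5/8 passes to Yoshiko's descendants per stirpes.
Hana left no surviving issue, so that branch lapses and is disregarded.
The 5/8 is divided into 4 equal shares of 5/32 among Satoshi, Mariko, Umeko, Junko.
Satoshi predeceased; the 5/32 allotted to Satoshi's branch passes to Satoshi's issue by representation.
The 5/32 is divided into 4 equal shares of 5/128 among Chiyo, Haruki, Sachiko, Ryo.
Chiyo is living and takes 5/128.
Haruki is living and takes 5/128.
Sachiko is living and takes 5/128.
Ryo is living and takes 5/128.
Mariko is living and takes 5/32.
Umeko is living and takes 5/32.
Junko predeceased; the 5/32 allotted to Junko's branch passes to Junko's issue by representation.
Fumio's line is the sole branch at this level, so the full 5/32 passes to Fumio's issue by representation.
The 5/32 is divided into 2 equal shares of 5/64 among Midori, Emiko.
Midori is living and takes 5/64.
Emiko is living and takes 5/64.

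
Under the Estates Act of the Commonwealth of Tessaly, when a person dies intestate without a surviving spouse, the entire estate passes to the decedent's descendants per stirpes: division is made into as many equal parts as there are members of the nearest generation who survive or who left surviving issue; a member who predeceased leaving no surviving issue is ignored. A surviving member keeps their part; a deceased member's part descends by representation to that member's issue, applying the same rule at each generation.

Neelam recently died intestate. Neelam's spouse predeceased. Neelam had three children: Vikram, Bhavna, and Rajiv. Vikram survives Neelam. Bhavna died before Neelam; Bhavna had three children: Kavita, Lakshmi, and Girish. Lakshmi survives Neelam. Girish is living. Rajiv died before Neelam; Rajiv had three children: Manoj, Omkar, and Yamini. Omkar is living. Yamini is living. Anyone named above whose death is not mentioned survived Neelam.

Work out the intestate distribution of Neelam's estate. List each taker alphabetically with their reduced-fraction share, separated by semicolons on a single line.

Girish 1/9; Kavita 1/9; Lakshmi 1/9; Manoj 1/9; Omkar 1/9; Vikram 1/3; Yamini 1/9

There is no surviving spouse, so the entire estate passes to Neelam's descendants per stirpes.
The estate is divided into 3 equal shares of 1/3 among Vikram, Bhavna, Rajiv.
Vikram is living and takes 1/3.
Bhavna predeceased; the 1/3 allotted to Bhavna's branch passes to Bhavna's issue by representation.
The 1/3 is divided into 3 equal shares of 1/9 among Kavita, Lakshmi, Girish.
Kavita is living and takes 1/9.
Lakshmi is living and takes 1/9.
Girish is living and takes 1/9.
Rajiv predeceased; the 1/3 allotted to Rajiv's branch passes to Rajiv's issue by representation.
The 1/3 is divided into 3 equal shares of 1/9 among Manoj, Omkar, Yamini.
Manoj is living and takes 1/9.
Omkar is living and takes 1/9.
Yamini is living and takes 1/9.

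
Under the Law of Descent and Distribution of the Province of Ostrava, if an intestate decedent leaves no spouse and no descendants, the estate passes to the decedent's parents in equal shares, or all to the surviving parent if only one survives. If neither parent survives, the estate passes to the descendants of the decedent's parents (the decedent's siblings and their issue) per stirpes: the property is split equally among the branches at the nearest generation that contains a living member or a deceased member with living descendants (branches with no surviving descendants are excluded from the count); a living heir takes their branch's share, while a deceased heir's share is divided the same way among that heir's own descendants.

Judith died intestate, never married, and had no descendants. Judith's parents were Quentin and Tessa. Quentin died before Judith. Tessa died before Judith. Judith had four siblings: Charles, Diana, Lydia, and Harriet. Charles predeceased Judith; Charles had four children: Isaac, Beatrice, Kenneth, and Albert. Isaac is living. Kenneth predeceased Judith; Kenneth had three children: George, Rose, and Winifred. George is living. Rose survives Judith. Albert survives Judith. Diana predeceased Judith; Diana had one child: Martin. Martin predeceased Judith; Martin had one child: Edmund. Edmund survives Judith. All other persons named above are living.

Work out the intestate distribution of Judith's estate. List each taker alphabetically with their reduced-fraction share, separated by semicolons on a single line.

Albert 1/16; Beatrice 1/16; Edmund 1/4; George 1/48; Harriet 1/4; Isaac 1/16; Lydia 1/4; Rose 1/48; Winifred 1/48

Neither parent survives and there are no descendants, so the estate passes to Judith's siblings and their issue per stirpes.
The estate is divided into 4 equal shares of 1/4 among Charles, Diana, Lydia, Harriet.
Charles predeceased; the 1/4 allotted to Charles's branch passes to Charles's issue by representation.
The 1/4 is divided into 4 equal shares of 1/16 among Isaac, Beatrice, Kenneth, Albert.
Isaac is living and takes 1/16.
Beatrice is living and takes 1/16.
Kenneth predeceased; the 1/16 allotted to Kenneth's branch passes to Kenneth's issue by representation.
The 1/16 is divided into 3 equal shares of 1/48 among George, Rose, Winifred.
George is living and takes 1/48.
Rose is living and takes 1/48.
Winifred is living and takes 1/48.
Albert is living and takes 1/16.
Diana predeceased; the 1/4 allotted to Diana's branch passes to Diana's issue by representation.
Martin's line is the sole branch at this level, so the full 1/4 passes to Martin's issue by representation.
Edmund is the sole taker at this level and receives the full 1/4.
Lydia is living and takes 1/4.
Harriet is living and takes 1/4.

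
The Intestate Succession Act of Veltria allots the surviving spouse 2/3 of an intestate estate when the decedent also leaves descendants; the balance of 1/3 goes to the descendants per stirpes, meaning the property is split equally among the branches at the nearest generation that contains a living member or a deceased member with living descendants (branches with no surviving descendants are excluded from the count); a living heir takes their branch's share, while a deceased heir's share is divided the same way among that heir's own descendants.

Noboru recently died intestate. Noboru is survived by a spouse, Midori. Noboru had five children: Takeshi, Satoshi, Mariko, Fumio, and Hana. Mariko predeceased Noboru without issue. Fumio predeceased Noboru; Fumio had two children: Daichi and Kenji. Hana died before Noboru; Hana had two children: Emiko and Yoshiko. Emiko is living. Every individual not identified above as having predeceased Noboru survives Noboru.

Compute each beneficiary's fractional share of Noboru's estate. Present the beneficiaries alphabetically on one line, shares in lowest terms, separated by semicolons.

Midori, as surviving spouse, takes 2/3.
The remaining 1/3 passes to Noboru's descendants per stirpes.
Mariko left no surviving issue, so that branch lapses and is disregarded.
The 1/3 is divided into 4 equal shares of 1/12 among Takeshi, Satoshi, Fumio, Hana.
Takeshi is living and takes 1/12.
Satoshi is living and takes 1/12.
Fumio predeceased; the 1/12 allotted to Fumio's branch passes to Fumio's issue by representation.
The 1/12 is divided into 2 equal shares of 1/24 among Daichi, Kenji.
Daichi is living and takes 1/24.
Kenji is living and takes 1/24.
Hana predeceased; the 1/12 allotted to Hana's branch passes to Hana's issue by representation.
The 1/12 is divided into 2 equal shares of 1/24 among Emiko, Yoshiko.
Emiko is living and takes 1/24.
Yoshiko is living and takes 1/24.

Daichi 1/24; Emiko 1/24; Kenji 1/24; Midori 2/3; Satoshi 1/12; Takeshi 1/12; Yoshiko 1/24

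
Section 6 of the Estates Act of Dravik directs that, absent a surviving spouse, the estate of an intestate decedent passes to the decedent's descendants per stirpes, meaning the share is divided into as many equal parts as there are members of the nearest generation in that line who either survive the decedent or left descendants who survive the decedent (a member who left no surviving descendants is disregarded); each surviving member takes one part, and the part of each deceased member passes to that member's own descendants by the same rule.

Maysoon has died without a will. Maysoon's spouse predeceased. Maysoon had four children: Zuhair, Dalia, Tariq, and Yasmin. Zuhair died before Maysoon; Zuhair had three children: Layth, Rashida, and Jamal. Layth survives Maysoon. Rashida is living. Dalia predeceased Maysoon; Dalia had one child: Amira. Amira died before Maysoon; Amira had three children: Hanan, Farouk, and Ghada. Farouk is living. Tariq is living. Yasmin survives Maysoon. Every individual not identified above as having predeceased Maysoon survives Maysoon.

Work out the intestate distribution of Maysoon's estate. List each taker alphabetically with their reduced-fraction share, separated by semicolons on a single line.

There is no surviving spouse, so the entire estate passes to Maysoon's descendants per stirpes.
The estate is divided into 4 equal shares of 1/4 among Zuhair, Dalia, Tariq, Yasmin.
Zuhair predeceased; the 1/4 allotted to Zuhair's branch passes to Zuhair's issue by representation.
The 1/4 is divided into 3 equal shares of 1/12 among Layth, Rashida, Jamal.
Layth is living and takes 1/12.
Rashida is living and takes 1/12.
Jamal is living and takes 1/12.
Dalia predeceased; the 1/4 allotted to Dalia's branch passes to Dalia's issue by representation.
Amira's line is the sole branch at this level, so the full 1/4 passes to Amira's issue by representation.
The 1/4 is divided into 3 equal shares of 1/12 among Hanan, Farouk, Ghada.
Hanan is living and takes 1/12.
Farouk is living and takes 1/12.
Ghada is living and takes 1/12.
Tariq is living and takes 1/4.
Yasmin is living and takes 1/4.

Farouk 1/12; Ghada 1/12; Hanan 1/12; Jamal 1/12; Layth 1/12; Rashida 1/12; Tariq 1/4; Yasmin 1/4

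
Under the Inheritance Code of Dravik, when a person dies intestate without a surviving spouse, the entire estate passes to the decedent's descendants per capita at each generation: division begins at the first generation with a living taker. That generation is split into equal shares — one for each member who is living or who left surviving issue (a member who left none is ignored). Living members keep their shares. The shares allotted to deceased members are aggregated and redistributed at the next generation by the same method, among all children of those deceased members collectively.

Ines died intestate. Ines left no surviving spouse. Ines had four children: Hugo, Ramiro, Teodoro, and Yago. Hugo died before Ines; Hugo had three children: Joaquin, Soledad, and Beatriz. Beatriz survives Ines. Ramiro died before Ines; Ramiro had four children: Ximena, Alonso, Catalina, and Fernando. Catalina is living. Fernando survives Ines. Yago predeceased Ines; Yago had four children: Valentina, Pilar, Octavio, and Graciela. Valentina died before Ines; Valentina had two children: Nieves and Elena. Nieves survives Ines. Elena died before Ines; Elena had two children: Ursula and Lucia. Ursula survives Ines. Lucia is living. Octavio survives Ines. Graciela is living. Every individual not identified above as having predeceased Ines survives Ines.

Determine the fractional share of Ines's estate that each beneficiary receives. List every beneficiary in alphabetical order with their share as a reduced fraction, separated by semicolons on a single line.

There is no surviving spouse, so the entire estate passes to Ines's descendants per capita at each generation.
At generation 1 (Hugo, Ramiro, Teodoro, Yago) there are 4 shares of (1)/4 = 1/4 each.
Living: Teodoro — each takes 1/4.
Deceased: Hugo, Ramiro, and Yago. Their combined 3/4 is pooled and carried to generation 2.
At generation 2 (Joaquin, Soledad, Beatriz, Ximena, Alonso, Catalina, Fernando, Valentina, Pilar, Octavio, Graciela) there are 11 shares of (3/4)/11 = 3/44 each.
Living: Joaquin, Soledad, Beatriz, Ximena, Alonso, Catalina, Fernando, Pilar, Octavio, and Graciela — each takes 3/44.
Deceased: Valentina. That 3/44 share is carried to generation 3.
At generation 3 (Nieves, Elena) there are 2 shares of (3/44)/2 = 3/88 each.
Living: Nieves — each takes 3/88.
Deceased: Elena. That 3/88 share is carried to generation 4.
At generation 4 (Ursula, Lucia) there are 2 shares of (3/88)/2 = 3/176 each.
Living: Ursula and Lucia — each takes 3/176.

Alonso 3/44; Beatriz 3/44; Catalina 3/44; Fernando 3/44; Graciela 3/44; Joaquin 3/44; Lucia 3/176; Nieves 3/88; Octavio 3/44; Pilar 3/44; Soledad 3/44; Teodoro 1/4; Ursula 3/176; Ximena 3/44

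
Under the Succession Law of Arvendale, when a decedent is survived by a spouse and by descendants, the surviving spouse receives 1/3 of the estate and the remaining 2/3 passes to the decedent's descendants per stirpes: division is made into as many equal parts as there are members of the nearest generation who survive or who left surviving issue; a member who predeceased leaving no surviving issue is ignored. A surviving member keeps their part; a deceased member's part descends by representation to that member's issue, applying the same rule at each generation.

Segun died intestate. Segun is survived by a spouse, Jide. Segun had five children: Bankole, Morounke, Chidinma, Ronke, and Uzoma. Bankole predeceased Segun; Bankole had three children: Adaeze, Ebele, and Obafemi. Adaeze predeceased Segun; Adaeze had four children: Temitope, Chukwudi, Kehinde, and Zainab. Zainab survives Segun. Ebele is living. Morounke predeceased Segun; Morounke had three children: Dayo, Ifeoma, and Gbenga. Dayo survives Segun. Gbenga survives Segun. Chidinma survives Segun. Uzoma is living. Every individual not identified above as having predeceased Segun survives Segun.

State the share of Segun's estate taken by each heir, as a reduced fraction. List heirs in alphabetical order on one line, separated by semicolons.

Jide, as surviving spouse, takes 1/3.
The remaining 2/3 passes to Segun's descendants per stirpes.
The 2/3 is divided into 5 equal shares of 2/15 among Bankole, Morounke, Chidinma, Ronke, Uzoma.
Bankole predeceased; the 2/15 allotted to Bankole's branch passes to Bankole's issue by representation.
The 2/15 is divided into 3 equal shares of 2/45 among Adaeze, Ebele, Obafemi.
Adaeze predeceased; the 2/45 allotted to Adaeze's branch passes to Adaeze's issue by representation.
The 2/45 is divided into 4 equal shares of 1/90 among Temitope, Chukwudi, Kehinde, Zainab.
Temitope is living and takes 1/90.
Chukwudi is living and takes 1/90.
Kehinde is living and takes 1/90.
Zainab is living and takes 1/90.
Ebele is living and takes 2/45.
Obafemi is living and takes 2/45.
Morounke predeceased; the 2/15 allotted to Morounke's branch passes to Morounke's issue by representation.
The 2/15 is divided into 3 equal shares of 2/45 among Dayo, Ifeoma, Gbenga.
Dayo is living and takes 2/45.
Ifeoma is living and takes 2/45.
Gbenga is living and takes 2/45.
Chidinma is living and takes 2/15.
Ronke is living and takes 2/15.
Uzoma is living and takes 2/15.

Chidinma 2/15; Chukwudi 1/90; Dayo 2/45; Ebele 2/45; Gbenga 2/45; Ifeoma 2/45; Jide 1/3; Kehinde 1/90; Obafemi 2/45; Ronke 2/15; Temitope 1/90; Uzoma 2/15; Zainab 1/90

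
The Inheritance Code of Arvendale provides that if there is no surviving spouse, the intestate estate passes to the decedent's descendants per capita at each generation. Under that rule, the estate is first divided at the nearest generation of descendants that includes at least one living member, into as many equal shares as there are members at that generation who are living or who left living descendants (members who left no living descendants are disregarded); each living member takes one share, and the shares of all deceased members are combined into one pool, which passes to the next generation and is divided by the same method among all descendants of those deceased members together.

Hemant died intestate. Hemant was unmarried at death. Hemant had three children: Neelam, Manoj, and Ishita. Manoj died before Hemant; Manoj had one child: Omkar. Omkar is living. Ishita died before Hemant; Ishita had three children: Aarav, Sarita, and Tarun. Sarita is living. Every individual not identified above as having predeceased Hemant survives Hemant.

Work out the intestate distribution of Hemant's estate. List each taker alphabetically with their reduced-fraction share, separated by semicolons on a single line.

There is no surviving spouse, so the entire estate passes to Hemant's descendants per capita at each generation.
At generation 1 (Neelam, Manoj, Ishita) there are 3 shares of (1)/3 = 1/3 each.
Living: Neelam — each takes 1/3.
Deceased: Manoj and Ishita. Their combined 2/3 is pooled and carried to generation 2.
At generation 2 (Omkar, Aarav, Sarita, Tarun) there are 4 shares of (2/3)/4 = 1/6 each.
Living: Omkar, Aarav, Sarita, and Tarun — each takes 1/6.

Aarav 1/6; Neelam 1/3; Omkar 1/6; Sarita 1/6; Tarun 1/6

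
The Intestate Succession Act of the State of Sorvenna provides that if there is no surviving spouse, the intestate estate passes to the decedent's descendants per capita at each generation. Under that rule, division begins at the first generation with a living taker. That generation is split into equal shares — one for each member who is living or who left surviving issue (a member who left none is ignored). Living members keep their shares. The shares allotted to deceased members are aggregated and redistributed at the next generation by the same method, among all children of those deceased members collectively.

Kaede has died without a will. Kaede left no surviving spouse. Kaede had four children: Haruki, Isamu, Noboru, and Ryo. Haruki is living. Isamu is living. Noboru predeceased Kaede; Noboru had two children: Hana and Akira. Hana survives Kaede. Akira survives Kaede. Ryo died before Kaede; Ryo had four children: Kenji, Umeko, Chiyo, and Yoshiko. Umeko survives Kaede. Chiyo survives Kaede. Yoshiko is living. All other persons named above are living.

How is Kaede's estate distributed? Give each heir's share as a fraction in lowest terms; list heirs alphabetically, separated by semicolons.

There is no surviving spouse, so the entire estate passes to Kaede's descendants per capita at each generation.
At generation 1 (Haruki, Isamu, Noboru, Ryo) there are 4 shares of (1)/4 = 1/4 each.
Living: Haruki and Isamu — each takes 1/4.
Deceased: Noboru and Ryo. Their combined 1/2 is pooled and carried to generation 2.
At generation 2 (Hana, Akira, Kenji, Umeko, Chiyo, Yoshiko) there are 6 shares of (1/2)/6 = 1/12 each.
Living: Hana, Akira, Kenji, Umeko, Chiyo, and Yoshiko — each takes 1/12.

Akira 1/12; Chiyo 1/12; Hana 1/12; Haruki 1/4; Isamu 1/4; Kenji 1/12; Umeko 1/12; Yoshiko 1/12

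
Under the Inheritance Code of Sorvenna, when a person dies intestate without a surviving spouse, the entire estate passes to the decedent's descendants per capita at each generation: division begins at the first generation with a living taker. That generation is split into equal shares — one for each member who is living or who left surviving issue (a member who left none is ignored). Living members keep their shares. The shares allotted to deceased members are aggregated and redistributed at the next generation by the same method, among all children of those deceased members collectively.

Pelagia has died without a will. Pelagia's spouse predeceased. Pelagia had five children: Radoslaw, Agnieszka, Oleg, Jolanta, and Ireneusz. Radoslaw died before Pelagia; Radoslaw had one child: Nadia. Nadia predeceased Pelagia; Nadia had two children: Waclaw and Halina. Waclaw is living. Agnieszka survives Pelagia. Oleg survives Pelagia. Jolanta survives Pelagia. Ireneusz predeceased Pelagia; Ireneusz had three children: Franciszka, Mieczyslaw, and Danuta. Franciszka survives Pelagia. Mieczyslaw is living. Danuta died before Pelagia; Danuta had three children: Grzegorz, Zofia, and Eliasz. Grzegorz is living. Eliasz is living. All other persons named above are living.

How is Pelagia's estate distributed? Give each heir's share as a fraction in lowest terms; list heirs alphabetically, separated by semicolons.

There is no surviving spouse, so the entire estate passes to Pelagia's descendants per capita at each generation.
At generation 1 (Radoslaw, Agnieszka, Oleg, Jolanta, Ireneusz) there are 5 shares of (1)/5 = 1/5 each.
Living: Agnieszka, Oleg, and Jolanta — each takes 1/5.
Deceased: Radoslaw and Ireneusz. Their combined 2/5 is pooled and carried to generation 2.
At generation 2 (Nadia, Franciszka, Mieczyslaw, Danuta) there are 4 shares of (2/5)/4 = 1/10 each.
Living: Franciszka and Mieczyslaw — each takes 1/10.
Deceased: Nadia and Danuta. Their combined 1/5 is pooled and carried to generation 3.
At generation 3 (Waclaw, Halina, Grzegorz, Zofia, Eliasz) there are 5 shares of (1/5)/5 = 1/25 each.
Living: Waclaw, Halina, Grzegorz, Zofia, and Eliasz — each takes 1/25.

Agnieszka 1/5; Eliasz 1/25; Franciszka 1/10; Grzegorz 1/25; Halina 1/25; Jolanta 1/5; Mieczyslaw 1/10; Oleg 1/5; Waclaw 1/25; Zofia 1/25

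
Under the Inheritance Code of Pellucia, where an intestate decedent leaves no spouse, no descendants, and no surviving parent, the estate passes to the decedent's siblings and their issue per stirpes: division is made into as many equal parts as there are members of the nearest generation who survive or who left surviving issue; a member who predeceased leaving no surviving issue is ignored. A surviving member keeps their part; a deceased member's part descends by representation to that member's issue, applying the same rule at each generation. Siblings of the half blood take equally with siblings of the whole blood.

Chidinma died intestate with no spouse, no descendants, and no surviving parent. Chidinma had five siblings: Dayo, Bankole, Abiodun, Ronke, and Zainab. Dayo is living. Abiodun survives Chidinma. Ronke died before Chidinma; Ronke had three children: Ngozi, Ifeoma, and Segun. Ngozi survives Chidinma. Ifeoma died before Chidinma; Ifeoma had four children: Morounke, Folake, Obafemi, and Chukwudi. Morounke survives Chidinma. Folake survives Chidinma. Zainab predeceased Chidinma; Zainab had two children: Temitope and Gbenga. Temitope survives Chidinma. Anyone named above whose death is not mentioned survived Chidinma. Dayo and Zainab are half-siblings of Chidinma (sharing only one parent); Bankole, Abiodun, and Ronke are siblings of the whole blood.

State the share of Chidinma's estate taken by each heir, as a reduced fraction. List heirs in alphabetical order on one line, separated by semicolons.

No spouse, descendants, or parent survives, so the estate passes to Chidinma's siblings per stirpes.
Half-blood and whole-blood siblings take equally under the stated rule.
The estate is divided into 5 equal shares of 1/5 among Dayo, Bankole, Abiodun, Ronke, Zainab.
Dayo is living and takes 1/5.
Bankole is living and takes 1/5.
Abiodun is living and takes 1/5.
Ronke predeceased; the 1/5 allotted to Ronke's branch passes to Ronke's issue by representation.
The 1/5 is divided into 3 equal shares of 1/15 among Ngozi, Ifeoma, Segun.
Ngozi is living and takes 1/15.
Ifeoma predeceased; the 1/15 allotted to Ifeoma's branch passes to Ifeoma's issue by representation.
The 1/15 is divided into 4 equal shares of 1/60 among Morounke, Folake, Obafemi, Chukwudi.
Morounke is living and takes 1/60.
Folake is living and takes 1/60.
Obafemi is living and takes 1/60.
Chukwudi is living and takes 1/60.
Segun is living and takes 1/15.
Zainab predeceased; the 1/5 allotted to Zainab's branch passes to Zainab's issue by representation.
The 1/5 is divided into 2 equal shares of 1/10 among Temitope, Gbenga.
Temitope is living and takes 1/10.
Gbenga is living and takes 1/10.

Abiodun 1/5; Bankole 1/5; Chukwudi 1/60; Dayo 1/5; Folake 1/60; Gbenga 1/10; Morounke 1/60; Ngozi 1/15; Obafemi 1/60; Segun 1/15; Temitope 1/10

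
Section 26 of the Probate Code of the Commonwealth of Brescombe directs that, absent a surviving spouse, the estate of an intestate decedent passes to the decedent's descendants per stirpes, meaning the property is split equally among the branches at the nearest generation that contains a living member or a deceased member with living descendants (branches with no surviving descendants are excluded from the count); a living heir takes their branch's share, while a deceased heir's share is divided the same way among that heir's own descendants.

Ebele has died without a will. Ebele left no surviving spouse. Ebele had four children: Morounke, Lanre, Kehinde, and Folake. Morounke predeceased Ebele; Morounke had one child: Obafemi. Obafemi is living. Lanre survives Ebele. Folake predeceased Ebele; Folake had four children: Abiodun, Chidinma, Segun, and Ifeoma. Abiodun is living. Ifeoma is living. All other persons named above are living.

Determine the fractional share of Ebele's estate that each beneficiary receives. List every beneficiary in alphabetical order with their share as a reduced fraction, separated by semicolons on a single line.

Abiodun 1/16; Chidinma 1/16; Ifeoma 1/16; Kehinde 1/4; Lanre 1/4; Obafemi 1/4; Segun 1/16

There is no surviving spouse, so the entire estate passes to Ebele's descendants per stirpes.
The estate is divided into 4 equal shares of 1/4 among Morounke, Lanre, Kehinde, Folake.
Morounke predeceased; the 1/4 allotted to Morounke's branch passes to Morounke's issue by representation.
Obafemi is the sole taker at this level and receives the full 1/4.
Lanre is living and takes 1/4.
Kehinde is living and takes 1/4.
Folake predeceased; the 1/4 allotted to Folake's branch passes to Folake's issue by representation.
The 1/4 is divided into 4 equal shares of 1/16 among Abiodun, Chidinma, Segun, Ifeoma.
Abiodun is living and takes 1/16.
Chidinma is living and takes 1/16.
Segun is living and takes 1/16.
Ifeoma is living and takes 1/16.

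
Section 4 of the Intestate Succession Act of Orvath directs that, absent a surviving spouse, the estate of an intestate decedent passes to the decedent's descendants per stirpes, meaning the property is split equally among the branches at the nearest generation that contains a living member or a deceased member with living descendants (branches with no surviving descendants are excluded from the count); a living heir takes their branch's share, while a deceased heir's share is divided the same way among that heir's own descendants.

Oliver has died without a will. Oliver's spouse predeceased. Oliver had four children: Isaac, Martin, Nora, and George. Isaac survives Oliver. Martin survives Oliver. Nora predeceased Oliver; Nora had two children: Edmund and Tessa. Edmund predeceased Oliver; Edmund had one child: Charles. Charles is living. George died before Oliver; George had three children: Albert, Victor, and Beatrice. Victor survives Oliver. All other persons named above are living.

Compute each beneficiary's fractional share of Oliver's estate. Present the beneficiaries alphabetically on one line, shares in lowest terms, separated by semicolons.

There is no surviving spouse, so the entire estate passes to Oliver's descendants per stirpes.
The estate is divided into 4 equal shares of 1/4 among Isaac, Martin, Nora, George.
Isaac is living and takes 1/4.
Martin is living and takes 1/4.
Nora predeceased; the 1/4 allotted to Nora's branch passes to Nora's issue by representation.
The 1/4 is divided into 2 equal shares of 1/8 among Edmund, Tessa.
Edmund predeceased; the 1/8 allotted to Edmund's branch passes to Edmund's issue by representation.
Charles is the sole taker at this level and receives the full 1/8.
Tessa is living and takes 1/8.
George predeceased; the 1/4 allotted to George's branch passes to George's issue by representation.
The 1/4 is divided into 3 equal shares of 1/12 among Albert, Victor, Beatrice.
Albert is living and takes 1/12.
Victor is living and takes 1/12.
Beatrice is living and takes 1/12.

Albert 1/12; Beatrice 1/12; Charles 1/8; Isaac 1/4; Martin 1/4; Tessa 1/8; Victor 1/12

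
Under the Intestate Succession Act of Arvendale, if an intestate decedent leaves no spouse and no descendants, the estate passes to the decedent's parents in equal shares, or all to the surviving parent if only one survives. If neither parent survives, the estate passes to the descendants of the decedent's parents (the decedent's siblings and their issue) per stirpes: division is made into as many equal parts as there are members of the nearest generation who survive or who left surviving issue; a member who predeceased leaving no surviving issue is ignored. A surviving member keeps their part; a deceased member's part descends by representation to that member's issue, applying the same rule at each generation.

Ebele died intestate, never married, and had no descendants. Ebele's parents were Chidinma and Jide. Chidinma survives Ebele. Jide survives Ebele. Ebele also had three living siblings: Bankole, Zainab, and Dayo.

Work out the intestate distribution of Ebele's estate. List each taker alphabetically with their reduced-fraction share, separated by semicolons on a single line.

Chidinma 1/2; Jide 1/2

Both parents survive, so Chidinma and Jide each take 1/2. The siblings take nothing because a surviving parent has priority.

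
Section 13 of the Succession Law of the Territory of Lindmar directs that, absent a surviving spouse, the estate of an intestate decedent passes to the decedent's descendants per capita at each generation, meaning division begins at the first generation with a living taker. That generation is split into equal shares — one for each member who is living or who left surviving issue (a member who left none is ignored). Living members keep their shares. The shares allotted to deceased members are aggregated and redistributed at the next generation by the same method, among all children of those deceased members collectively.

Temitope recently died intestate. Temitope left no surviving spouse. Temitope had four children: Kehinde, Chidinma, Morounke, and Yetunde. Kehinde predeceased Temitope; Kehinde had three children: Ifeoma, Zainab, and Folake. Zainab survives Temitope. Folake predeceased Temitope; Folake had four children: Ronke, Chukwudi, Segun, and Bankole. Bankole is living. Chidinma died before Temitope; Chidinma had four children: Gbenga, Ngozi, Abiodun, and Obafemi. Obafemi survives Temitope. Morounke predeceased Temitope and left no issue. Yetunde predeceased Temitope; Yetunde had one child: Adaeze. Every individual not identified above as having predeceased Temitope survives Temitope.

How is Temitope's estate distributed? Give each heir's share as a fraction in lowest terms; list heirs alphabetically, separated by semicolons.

Abiodun 1/8; Adaeze 1/8; Bankole 1/32; Chukwudi 1/32; Gbenga 1/8; Ifeoma 1/8; Ngozi 1/8; Obafemi 1/8; Ronke 1/32; Segun 1/32; Zainab 1/8

There is no surviving spouse, so the entire estate passes to Temitope's descendants per capita at each generation.
No one at generation 1 (Kehinde, Chidinma, Yetunde) is living; moving to the next generation.
At generation 2 (Ifeoma, Zainab, Folake, Gbenga, Ngozi, Abiodun, Obafemi, Adaeze) there are 8 shares of (1)/8 = 1/8 each.
Living: Ifeoma, Zainab, Gbenga, Ngozi, Abiodun, Obafemi, and Adaeze — each takes 1/8.
Deceased: Folake. That 1/8 share is carried to generation 3.
At generation 3 (Ronke, Chukwudi, Segun, Bankole) there are 4 shares of (1/8)/4 = 1/32 each.
Living: Ronke, Chukwudi, Segun, and Bankole — each takes 1/32.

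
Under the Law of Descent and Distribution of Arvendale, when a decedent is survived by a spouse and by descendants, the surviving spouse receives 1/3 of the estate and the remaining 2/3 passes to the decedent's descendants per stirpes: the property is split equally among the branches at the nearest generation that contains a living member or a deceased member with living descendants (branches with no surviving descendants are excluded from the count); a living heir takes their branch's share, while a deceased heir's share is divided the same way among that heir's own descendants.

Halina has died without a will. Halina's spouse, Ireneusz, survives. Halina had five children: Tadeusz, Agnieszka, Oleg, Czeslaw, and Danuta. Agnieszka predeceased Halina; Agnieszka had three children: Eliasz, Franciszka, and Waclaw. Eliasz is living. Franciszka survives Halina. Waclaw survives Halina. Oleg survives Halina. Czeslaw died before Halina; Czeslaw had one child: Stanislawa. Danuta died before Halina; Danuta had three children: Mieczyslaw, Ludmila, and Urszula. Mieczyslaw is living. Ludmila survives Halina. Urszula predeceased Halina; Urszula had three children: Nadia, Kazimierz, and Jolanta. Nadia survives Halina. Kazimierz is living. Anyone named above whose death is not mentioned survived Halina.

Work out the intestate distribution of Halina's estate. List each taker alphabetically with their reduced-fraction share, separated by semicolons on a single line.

Ireneusz, as surviving spouse, takes 1/3.
The remaining 2/3 passes to Halina's descendants per stirpes.
The 2/3 is divided into 5 equal shares of 2/15 among Tadeusz, Agnieszka, Oleg, Czeslaw, Danuta.
Tadeusz is living and takes 2/15.
Agnieszka predeceased; the 2/15 allotted to Agnieszka's branch passes to Agnieszka's issue by representation.
The 2/15 is divided into 3 equal shares of 2/45 among Eliasz, Franciszka, Waclaw.
Eliasz is living and takes 2/45.
Franciszka is living and takes 2/45.
Waclaw is living and takes 2/45.
Oleg is living and takes 2/15.
Czeslaw predeceased; the 2/15 allotted to Czeslaw's branch passes to Czeslaw's issue by representation.
Stanislawa is the sole taker at this level and receives the full 2/15.
Danuta predeceased; the 2/15 allotted to Danuta's branch passes to Danuta's issue by representation.
The 2/15 is divided into 3 equal shares of 2/45 among Mieczyslaw, Ludmila, Urszula.
Mieczyslaw is living and takes 2/45.
Ludmila is living and takes 2/45.
Urszula predeceased; the 2/45 allotted to Urszula's branch passes to Urszula's issue by representation.
The 2/45 is divided into 3 equal shares of 2/135 among Nadia, Kazimierz, Jolanta.
Nadia is living and takes 2/135.
Kazimierz is living and takes 2/135.
Jolanta is living and takes 2/135.

Eliasz 2/45; Franciszka 2/45; Ireneusz 1/3; Jolanta 2/135; Kazimierz 2/135; Ludmila 2/45; Mieczyslaw 2/45; Nadia 2/135; Oleg 2/15; Stanislawa 2/15; Tadeusz 2/15; Waclaw 2/45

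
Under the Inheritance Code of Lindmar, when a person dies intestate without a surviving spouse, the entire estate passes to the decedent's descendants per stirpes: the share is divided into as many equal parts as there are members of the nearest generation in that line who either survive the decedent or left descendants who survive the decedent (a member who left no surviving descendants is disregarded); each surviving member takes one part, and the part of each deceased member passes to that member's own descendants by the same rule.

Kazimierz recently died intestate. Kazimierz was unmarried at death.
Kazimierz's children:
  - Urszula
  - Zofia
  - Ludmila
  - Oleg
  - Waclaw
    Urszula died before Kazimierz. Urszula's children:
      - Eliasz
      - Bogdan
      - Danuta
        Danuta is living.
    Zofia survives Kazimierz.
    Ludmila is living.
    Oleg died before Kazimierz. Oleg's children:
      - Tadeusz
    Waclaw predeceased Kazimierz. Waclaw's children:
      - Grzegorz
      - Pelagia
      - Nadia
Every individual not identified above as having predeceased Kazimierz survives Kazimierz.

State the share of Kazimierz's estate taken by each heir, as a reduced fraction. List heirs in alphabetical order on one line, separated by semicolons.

There is no surviving spouse, so the entire estate passes to Kazimierz's descendants per stirpes.
The estate is divided into 5 equal shares of 1/5 among Urszula, Zofia, Ludmila, Oleg, Waclaw.
Urszula predeceased; the 1/5 allotted to Urszula's branch passes to Urszula's issue by representation.
The 1/5 is divided into 3 equal shares of 1/15 among Eliasz, Bogdan, Danuta.
Eliasz is living and takes 1/15.
Bogdan is living and takes 1/15.
Danuta is living and takes 1/15.
Zofia is living and takes 1/5.
Ludmila is living and takes 1/5.
Oleg predeceased; the 1/5 allotted to Oleg's branch passes to Oleg's issue by representation.
Tadeusz is the sole taker at this level and receives the full 1/5.
Waclaw predeceased; the 1/5 allotted to Waclaw's branch passes to Waclaw's issue by representation.
The 1/5 is divided into 3 equal shares of 1/15 among Grzegorz, Pelagia, Nadia.
Grzegorz is living and takes 1/15.
Pelagia is living and takes 1/15.
Nadia is living and takes 1/15.

Bogdan 1/15; Danuta 1/15; Eliasz 1/15; Grzegorz 1/15; Ludmila 1/5; Nadia 1/15; Pelagia 1/15; Tadeusz 1/5; Zofia 1/5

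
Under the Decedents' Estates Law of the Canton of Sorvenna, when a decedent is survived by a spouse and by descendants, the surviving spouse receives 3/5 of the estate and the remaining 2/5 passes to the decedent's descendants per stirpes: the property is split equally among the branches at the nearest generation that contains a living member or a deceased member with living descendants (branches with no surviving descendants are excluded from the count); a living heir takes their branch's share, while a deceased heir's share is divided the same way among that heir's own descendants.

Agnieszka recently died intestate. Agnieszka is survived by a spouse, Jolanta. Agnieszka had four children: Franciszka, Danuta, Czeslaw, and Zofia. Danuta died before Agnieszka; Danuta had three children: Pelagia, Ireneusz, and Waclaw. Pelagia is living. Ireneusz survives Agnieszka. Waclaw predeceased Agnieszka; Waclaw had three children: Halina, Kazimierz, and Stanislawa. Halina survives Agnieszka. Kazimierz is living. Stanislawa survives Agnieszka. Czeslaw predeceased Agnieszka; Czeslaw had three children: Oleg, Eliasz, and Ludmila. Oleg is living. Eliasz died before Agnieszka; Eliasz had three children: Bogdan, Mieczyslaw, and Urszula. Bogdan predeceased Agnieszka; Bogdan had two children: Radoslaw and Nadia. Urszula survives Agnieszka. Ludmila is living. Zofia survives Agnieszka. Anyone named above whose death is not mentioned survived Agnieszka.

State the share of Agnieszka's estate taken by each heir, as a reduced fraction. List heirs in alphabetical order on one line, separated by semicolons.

Franciszka 1/10; Halina 1/90; Ireneusz 1/30; Jolanta 3/5; Kazimierz 1/90; Ludmila 1/30; Mieczyslaw 1/90; Nadia 1/180; Oleg 1/30; Pelagia 1/30; Radoslaw 1/180; Stanislawa 1/90; Urszula 1/90; Zofia 1/10

Jolanta, as surviving spouse, takes 3/5.
The remaining 2/5 passes to Agnieszka's descendants per stirpes.
The 2/5 is divided into 4 equal shares of 1/10 among Franciszka, Danuta, Czeslaw, Zofia.
Franciszka is living and takes 1/10.
Danuta predeceased; the 1/10 allotted to Danuta's branch passes to Danuta's issue by representation.
The 1/10 is divided into 3 equal shares of 1/30 among Pelagia, Ireneusz, Waclaw.
Pelagia is living and takes 1/30.
Ireneusz is living and takes 1/30.
Waclaw predeceased; the 1/30 allotted to Waclaw's branch passes to Waclaw's issue by representation.
The 1/30 is divided into 3 equal shares of 1/90 among Halina, Kazimierz, Stanislawa.
Halina is living and takes 1/90.
Kazimierz is living and takes 1/90.
Stanislawa is living and takes 1/90.
Czeslaw predeceased; the 1/10 allotted to Czeslaw's branch passes to Czeslaw's issue by representation.
The 1/10 is divided into 3 equal shares of 1/30 among Oleg, Eliasz, Ludmila.
Oleg is living and takes 1/30.
Eliasz predeceased; the 1/30 allotted to Eliasz's branch passes to Eliasz's issue by representation.
The 1/30 is divided into 3 equal shares of 1/90 among Bogdan, Mieczyslaw, Urszula.
Bogdan predeceased; the 1/90 allotted to Bogdan's branch passes to Bogdan's issue by representation.
The 1/90 is divided into 2 equal shares of 1/180 among Radoslaw, Nadia.
Radoslaw is living and takes 1/180.
Nadia is living and takes 1/180.
Mieczyslaw is living and takes 1/90.
Urszula is living and takes 1/90.
Ludmila is living and takes 1/30.
Zofia is living and takes 1/10.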